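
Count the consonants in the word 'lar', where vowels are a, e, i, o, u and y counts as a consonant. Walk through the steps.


Consonants in 'lar': l, r = 2 consonants.

2


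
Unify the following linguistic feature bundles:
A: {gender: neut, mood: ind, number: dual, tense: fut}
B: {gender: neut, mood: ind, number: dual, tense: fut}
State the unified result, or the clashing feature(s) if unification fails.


Compare features:
gender: A=neut vs B=neut -> unified: neut
mood: A=ind vs B=ind -> unified: ind
number: A=dual vs B=dual -> unified: dual
tense: A=fut vs B=fut -> unified: fut
No clashes found.

Unified: {gender: neut, mood: ind, number: dual, tense: fut}


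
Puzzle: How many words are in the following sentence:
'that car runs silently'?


Split into words: that | car | runs | silently = 4 words.

4


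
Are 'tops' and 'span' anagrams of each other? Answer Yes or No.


Sorted letters of 'tops': 'opst'
Sorted letters of 'span': 'anps'
They do not match.

No


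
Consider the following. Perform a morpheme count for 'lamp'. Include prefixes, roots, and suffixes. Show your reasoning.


Decomposition: lamp (free morpheme) = 1 morpheme(s)

1 morphemes


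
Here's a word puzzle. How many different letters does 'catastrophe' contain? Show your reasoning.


Unique letters in 'catastrophe': {a, c, e, h, o, p, r, s, t} = 9 distinct letters.

9


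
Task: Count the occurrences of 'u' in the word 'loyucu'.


Letter 'u' in 'loyucu': found at position(s) 4, 6 = 2 occurrence(s).

2


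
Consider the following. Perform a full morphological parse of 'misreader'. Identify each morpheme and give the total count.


Step 1: Identify prefix: 'mis' (meaning: wrongly)
Step 2: Identify root: 'read'
Step 3: Identify suffix(es): 'er'
Decomposition: mis- (prefix: wrongly) + read (root) + -er (suffix: one who)
Total morphemes: 3

3 morphemes (mis- (prefix: wrongly) + read (root) + -er (suffix: one who))


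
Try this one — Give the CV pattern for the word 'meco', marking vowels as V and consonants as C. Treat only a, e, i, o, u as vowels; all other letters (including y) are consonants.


Letter mapping: m = C, e = V, c = C, o = V.

CVCV


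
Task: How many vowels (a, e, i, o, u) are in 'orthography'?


Vowels in 'orthography': o, o, a = 3 vowels.

3


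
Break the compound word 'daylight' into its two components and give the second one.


Split 'daylight' into 'day' + 'light'. The second part is 'light'.

light


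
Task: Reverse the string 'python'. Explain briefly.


Reverse 'python' character by character: 'nohtyp'.

nohtyp


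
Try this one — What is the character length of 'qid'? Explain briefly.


Spell out 'qid' and number each letter: q(1), i(2), d(3). Total: 3 letters.

3


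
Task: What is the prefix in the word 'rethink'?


The word 'rethink' = 're' (prefix) + 'think' (root). The prefix is 're'.

re


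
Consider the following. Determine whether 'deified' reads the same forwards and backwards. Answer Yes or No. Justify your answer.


Forward: 'deified'
Reversed: 'deified'
They are identical.

Yes


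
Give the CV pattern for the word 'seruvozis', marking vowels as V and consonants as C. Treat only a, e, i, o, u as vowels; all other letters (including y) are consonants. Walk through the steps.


Letter mapping: s = C, e = V, r = C, u = V, v = C, o = V, z = C, i = V, s = C.

CVCVCVCVC


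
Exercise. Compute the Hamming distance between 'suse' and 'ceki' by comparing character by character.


Alignment:
Position 1: 's' vs 'c' = DIFFER
Position 2: 'u' vs 'e' = DIFFER
Position 3: 's' vs 'k' = DIFFER
Position 4: 'e' vs 'i' = DIFFER
Total differences: 4

4


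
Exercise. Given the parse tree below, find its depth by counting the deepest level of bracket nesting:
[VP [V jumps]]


Count bracket nesting levels:
'[' at pos 0: depth = 1
'[' at pos 4: depth = 2
Maximum depth reached: 2

2


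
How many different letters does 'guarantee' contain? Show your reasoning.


Unique letters in 'guarantee': {a, e, g, n, r, t, u} = 7 distinct letters.

7


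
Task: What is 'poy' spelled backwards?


Reverse 'poy' character by character: 'yop'.

yop


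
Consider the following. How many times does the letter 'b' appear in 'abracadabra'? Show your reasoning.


Letter 'b' in 'abracadabra': found at position(s) 2, 9 = 2 occurrence(s).

2


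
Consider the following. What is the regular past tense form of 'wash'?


Apply rule: Add -ed. 'wash' becomes 'washed'.

washed


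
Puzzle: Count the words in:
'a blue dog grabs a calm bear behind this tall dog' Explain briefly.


Split into words: a | blue | dog | grabs | a | calm | bear | behind | this | tall | dog = 11 words.

11


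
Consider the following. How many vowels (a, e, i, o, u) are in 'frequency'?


Vowels in 'frequency': e, u, e = 3 vowels.

3


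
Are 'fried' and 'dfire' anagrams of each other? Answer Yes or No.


Sorted letters of 'fried': 'defir'
Sorted letters of 'dfire': 'defir'
They match.

Yes


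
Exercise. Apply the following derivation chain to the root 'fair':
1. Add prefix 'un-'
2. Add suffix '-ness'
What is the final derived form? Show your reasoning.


Step 1: Add prefix 'un-' to 'fair' = 'unfair'
Step 2: Add suffix '-ness' to 'unfair' = 'unfairness'

unfairness


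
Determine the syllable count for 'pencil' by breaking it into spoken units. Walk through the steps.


Break 'pencil' into syllables: pen-cil -> pen | cil = 2 syllables

2 syllables


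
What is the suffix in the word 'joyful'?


The word 'joyful' = 'joy' (root) + '-ful' (suffix). The suffix is '-ful'.

ful


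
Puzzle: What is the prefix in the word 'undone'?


The word 'undone' = 'un' (prefix) + 'done' (root). The prefix is 'un'.

un


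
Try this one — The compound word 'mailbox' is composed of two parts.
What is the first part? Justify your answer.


Split 'mailbox' into 'mail' + 'box'. The first part is 'mail'.

mail


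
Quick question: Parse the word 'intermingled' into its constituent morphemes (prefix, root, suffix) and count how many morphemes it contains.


Step 1: Identify prefix: 'inter' (meaning: between)
Step 2: Identify root: 'mingle'
Step 3: Identify suffix(es): 'ed'
Decomposition: inter- (prefix: between) + mingle (root) + -ed (suffix: past)
Total morphemes: 3

3 morphemes (inter- (prefix: between) + mingle (root) + -ed (suffix: past))


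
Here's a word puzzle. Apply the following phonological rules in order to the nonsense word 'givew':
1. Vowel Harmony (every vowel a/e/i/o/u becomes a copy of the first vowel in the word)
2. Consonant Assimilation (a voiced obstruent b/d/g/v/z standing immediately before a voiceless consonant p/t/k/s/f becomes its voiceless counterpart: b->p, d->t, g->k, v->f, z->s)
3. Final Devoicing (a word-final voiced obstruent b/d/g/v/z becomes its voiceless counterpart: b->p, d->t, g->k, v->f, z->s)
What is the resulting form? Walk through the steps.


Starting form: 'givew'
Rule 1: Vowel Harmony: all vowels become 'i' (matching first vowel). 'givew' -> 'giviw'
Rule 2: Consonant Assimilation: no voiced obstruent (b/d/g/v/z) stands immediately before a voiceless consonant (p/t/k/s/f). No change.
Rule 3: Final Devoicing: final consonant 'w' is not one of the voiced obstruents b/d/g/v/z. No change.
Final form: 'giviw'

giviw


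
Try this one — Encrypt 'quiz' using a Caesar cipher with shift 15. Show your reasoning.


Shift each letter by 15: q -> f, u -> j, i -> x, z -> o. Result: 'fjxo'.

fjxo


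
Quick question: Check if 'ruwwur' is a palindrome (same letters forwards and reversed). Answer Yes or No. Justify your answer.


Forward: 'ruwwur'
Reversed: 'ruwwur'
They are identical.

Yes


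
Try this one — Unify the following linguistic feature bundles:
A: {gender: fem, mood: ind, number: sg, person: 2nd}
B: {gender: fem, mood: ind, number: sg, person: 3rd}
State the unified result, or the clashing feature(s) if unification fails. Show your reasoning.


Compare features:
gender: A=fem vs B=fem -> unified: fem
mood: A=ind vs B=ind -> unified: ind
number: A=sg vs B=sg -> unified: sg
person: A=2nd vs B=3rd -> CLASH
Clash detected on feature 'person' (2nd vs 3rd); unification fails.

CLASH on 'person' (2nd vs 3rd)


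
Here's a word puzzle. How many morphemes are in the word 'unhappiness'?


Decomposition: un- (prefix) + happy (root) + -ness (suffix) = 3 morpheme(s)

3 morphemes


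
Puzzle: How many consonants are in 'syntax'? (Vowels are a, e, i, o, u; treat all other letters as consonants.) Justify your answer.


Consonants in 'syntax': s, y, n, t, x = 5 consonants.

5


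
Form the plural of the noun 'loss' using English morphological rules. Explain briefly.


Apply rule: Add -es (sibilant/fricative ending). 'loss' becomes 'losses'.

losses


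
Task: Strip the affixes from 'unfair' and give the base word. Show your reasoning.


Remove prefix 'un' from 'unfair' to get root 'fair'.

fair


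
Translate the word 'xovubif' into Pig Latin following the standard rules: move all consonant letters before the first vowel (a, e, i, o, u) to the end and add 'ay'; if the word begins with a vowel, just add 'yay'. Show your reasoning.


'xovubif': move consonant cluster 'x' to end and add 'ay': 'ovubifxay'.

ovubifxay


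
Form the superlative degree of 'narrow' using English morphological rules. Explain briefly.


Apply superlative formation (add -est): 'narrow' -> 'narrowest'.

narrowest


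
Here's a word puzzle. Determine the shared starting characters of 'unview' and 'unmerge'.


Compare from the start: 2 characters match: 'un'. Mismatch at position 3: 'v' vs 'm'.

un


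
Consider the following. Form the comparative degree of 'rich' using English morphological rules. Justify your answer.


Apply comparative formation (add -er): 'rich' -> 'richer'.

richer


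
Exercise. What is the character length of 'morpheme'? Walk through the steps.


Spell out 'morpheme' and number each letter: m(1), o(2), r(3), p(4), h(5), e(6), m(7), e(8). Total: 8 letters.

8


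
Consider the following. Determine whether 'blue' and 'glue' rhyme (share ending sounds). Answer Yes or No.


Rime (stressed vowel + following sounds) of 'blue': -ue = /uː/
Rime of 'glue': -ue = /uː/
/uː/ and /uː/ are the same ending sound, so the words rhyme.

Yes


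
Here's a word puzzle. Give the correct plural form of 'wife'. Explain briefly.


Apply rule: Change -fe to -ves. 'wife' becomes 'wives'.

wives


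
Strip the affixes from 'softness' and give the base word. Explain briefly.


Remove suffix '-ness' from 'softness' to get root 'soft'.

soft


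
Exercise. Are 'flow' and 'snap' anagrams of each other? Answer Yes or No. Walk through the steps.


Sorted letters of 'flow': 'flow'
Sorted letters of 'snap': 'anps'
They do not match.

No


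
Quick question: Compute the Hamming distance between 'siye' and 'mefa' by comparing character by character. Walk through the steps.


Alignment:
Position 1: 's' vs 'm' = DIFFER
Position 2: 'i' vs 'e' = DIFFER
Position 3: 'y' vs 'f' = DIFFER
Position 4: 'e' vs 'a' = DIFFER
Total differences: 4

4


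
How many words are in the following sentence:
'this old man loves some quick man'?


Split into words: this | old | man | loves | some | quick | man = 7 words.

7


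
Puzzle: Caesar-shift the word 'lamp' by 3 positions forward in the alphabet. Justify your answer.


Shift each letter by 3: l -> o, a -> d, m -> p, p -> s. Result: 'odps'.

odps


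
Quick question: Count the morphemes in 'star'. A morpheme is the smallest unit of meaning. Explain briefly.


Decomposition: star (free morpheme) = 1 morpheme(s)

1 morphemes


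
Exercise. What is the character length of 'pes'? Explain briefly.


Spell out 'pes' and number each letter: p(1), e(2), s(3). Total: 3 letters.

3


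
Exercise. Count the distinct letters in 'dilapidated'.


Unique letters in 'dilapidated': {a, d, e, i, l, p, t} = 7 distinct letters.

7


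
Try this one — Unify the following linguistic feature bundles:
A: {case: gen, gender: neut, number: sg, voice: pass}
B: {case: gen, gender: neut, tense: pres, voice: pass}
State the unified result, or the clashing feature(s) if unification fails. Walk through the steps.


Compare features:
case: A=gen vs B=gen -> unified: gen
gender: A=neut vs B=neut -> unified: neut
number: A=sg vs B=_ -> unified: sg
tense: A=_ vs B=pres -> unified: pres
voice: A=pass vs B=pass -> unified: pass
No clashes found.

Unified: {case: gen, gender: neut, number: sg, tense: pres, voice: pass}


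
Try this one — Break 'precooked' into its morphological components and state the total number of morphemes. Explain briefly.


Step 1: Identify prefix: 'pre' (meaning: before)
Step 2: Identify root: 'cook'
Step 3: Identify suffix(es): 'ed'
Decomposition: pre- (prefix: before) + cook (root) + -ed (suffix: past)
Total morphemes: 3

3 morphemes (pre- (prefix: before) + cook (root) + -ed (suffix: past))


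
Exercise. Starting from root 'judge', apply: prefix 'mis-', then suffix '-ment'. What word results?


Step 1: Add prefix 'mis-' to 'judge' = 'misjudge'
Step 2: Add suffix '-ment' to 'misjudge' = 'misjudgment'

misjudgment


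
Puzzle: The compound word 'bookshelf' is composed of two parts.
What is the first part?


Split 'bookshelf' into 'book' + 'shelf'. The first part is 'book'.

book


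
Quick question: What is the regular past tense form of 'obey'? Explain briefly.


Apply rule: Add -ed. 'obey' becomes 'obeyed'.

obeyed


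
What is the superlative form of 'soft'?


Apply superlative formation (add -est): 'soft' -> 'softest'.

softest


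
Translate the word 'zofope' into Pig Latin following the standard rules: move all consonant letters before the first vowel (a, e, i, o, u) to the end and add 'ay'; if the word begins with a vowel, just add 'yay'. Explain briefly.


'zofope': move consonant cluster 'z' to end and add 'ay': 'ofopezay'.

ofopezay


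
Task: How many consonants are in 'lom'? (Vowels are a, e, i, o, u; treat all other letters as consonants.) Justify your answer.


Consonants in 'lom': l, m = 2 consonants.

2


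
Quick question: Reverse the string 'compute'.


Reverse 'compute' character by character: 'etupmoc'.

etupmoc


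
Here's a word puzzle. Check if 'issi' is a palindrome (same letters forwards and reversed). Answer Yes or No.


Forward: 'issi'
Reversed: 'issi'
They are identical.

Yes


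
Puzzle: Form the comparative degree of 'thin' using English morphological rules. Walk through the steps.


Apply comparative formation (double final consonant, add -er): 'thin' -> 'thinner'.

thinner


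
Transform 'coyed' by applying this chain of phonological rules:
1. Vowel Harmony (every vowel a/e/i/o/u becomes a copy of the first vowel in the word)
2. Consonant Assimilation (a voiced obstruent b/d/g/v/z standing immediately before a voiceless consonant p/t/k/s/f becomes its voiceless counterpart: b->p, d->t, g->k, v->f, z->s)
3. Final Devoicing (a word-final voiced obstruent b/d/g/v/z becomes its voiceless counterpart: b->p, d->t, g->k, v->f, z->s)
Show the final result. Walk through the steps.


Starting form: 'coyed'
Rule 1: Vowel Harmony: all vowels become 'o' (matching first vowel). 'coyed' -> 'coyod'
Rule 2: Consonant Assimilation: no voiced obstruent (b/d/g/v/z) stands immediately before a voiceless consonant (p/t/k/s/f). No change.
Rule 3: Final Devoicing: word-final voiced obstruent 'd' becomes voiceless 't'. 'coyod' -> 'coyot'
Final form: 'coyot'

coyot


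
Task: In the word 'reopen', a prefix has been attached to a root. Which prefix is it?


The word 'reopen' = 're' (prefix) + 'open' (root). The prefix is 're'.

re


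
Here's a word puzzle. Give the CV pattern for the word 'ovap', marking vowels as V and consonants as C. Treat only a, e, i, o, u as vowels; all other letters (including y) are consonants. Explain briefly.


Letter mapping: o = V, v = C, a = V, p = C.

VCVC


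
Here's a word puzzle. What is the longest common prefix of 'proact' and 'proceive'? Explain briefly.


Compare from the start: 3 characters match: 'pro'. Mismatch at position 4: 'a' vs 'c'.

pro


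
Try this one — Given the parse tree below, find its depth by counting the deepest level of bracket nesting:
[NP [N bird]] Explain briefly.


Count bracket nesting levels:
'[' at pos 0: depth = 1
'[' at pos 4: depth = 2
Maximum depth reached: 2

2


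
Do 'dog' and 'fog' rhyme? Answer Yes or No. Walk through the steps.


Rime (stressed vowel + following sounds) of 'dog': -og = /ɒg/
Rime of 'fog': -og = /ɒg/
/ɒg/ and /ɒg/ are the same ending sound, so the words rhyme.

Yes


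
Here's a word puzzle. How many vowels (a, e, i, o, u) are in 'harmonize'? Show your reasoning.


Vowels in 'harmonize': a, o, i, e = 4 vowels.

4


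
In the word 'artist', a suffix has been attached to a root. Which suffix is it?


The word 'artist' = 'art' (root) + '-ist' (suffix). The suffix is '-ist'.

ist


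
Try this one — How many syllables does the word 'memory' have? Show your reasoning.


Break 'memory' into syllables: mem-o-ry -> mem | o | ry = 3 syllables

3 syllables


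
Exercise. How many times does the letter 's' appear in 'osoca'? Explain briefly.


Letter 's' in 'osoca': found at position(s) 2 = 1 occurrence(s).

1


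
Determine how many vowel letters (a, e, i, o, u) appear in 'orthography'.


Vowels in 'orthography': o, o, a = 3 vowels.

3


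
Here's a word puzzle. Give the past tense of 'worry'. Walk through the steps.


Apply rule: Change -y to -ied. 'worry' becomes 'worried'.

worried


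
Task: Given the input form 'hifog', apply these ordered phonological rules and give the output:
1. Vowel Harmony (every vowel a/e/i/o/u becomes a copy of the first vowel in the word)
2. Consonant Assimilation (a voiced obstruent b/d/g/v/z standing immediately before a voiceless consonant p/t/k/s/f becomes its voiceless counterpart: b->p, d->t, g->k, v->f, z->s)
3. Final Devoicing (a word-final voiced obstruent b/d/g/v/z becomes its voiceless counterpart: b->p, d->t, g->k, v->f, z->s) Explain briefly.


Starting form: 'hifog'
Rule 1: Vowel Harmony: all vowels become 'i' (matching first vowel). 'hifog' -> 'hifig'
Rule 2: Consonant Assimilation: no voiced obstruent (b/d/g/v/z) stands immediately before a voiceless consonant (p/t/k/s/f). No change.
Rule 3: Final Devoicing: word-final voiced obstruent 'g' becomes voiceless 'k'. 'hifig' -> 'hifik'
Final form: 'hifik'

hifik


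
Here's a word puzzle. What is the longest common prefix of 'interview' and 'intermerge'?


Compare from the start: 5 characters match: 'inter'. Mismatch at position 6: 'v' vs 'm'.

inter


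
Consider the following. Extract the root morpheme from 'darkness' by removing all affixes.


Remove suffix '-ness' from 'darkness' to get root 'dark'.

dark


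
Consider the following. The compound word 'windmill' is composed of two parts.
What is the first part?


Split 'windmill' into 'wind' + 'mill'. The first part is 'wind'.

wind


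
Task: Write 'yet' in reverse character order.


Reverse 'yet' character by character: 'tey'.

tey


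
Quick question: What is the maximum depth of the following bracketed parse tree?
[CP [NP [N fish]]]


Count bracket nesting levels:
'[' at pos 0: depth = 1
'[' at pos 4: depth = 2
'[' at pos 8: depth = 3
Maximum depth reached: 3

3


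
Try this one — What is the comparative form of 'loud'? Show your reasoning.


Apply comparative formation (add -er): 'loud' -> 'louder'.

louder


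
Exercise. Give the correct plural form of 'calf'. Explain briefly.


Apply rule: Change -f to -ves. 'calf' becomes 'calves'.

calves


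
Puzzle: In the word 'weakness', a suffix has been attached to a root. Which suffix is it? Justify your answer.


The word 'weakness' = 'weak' (root) + '-ness' (suffix). The suffix is '-ness'.

ness


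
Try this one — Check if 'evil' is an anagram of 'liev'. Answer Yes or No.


Sorted letters of 'evil': 'eilv'
Sorted letters of 'liev': 'eilv'
They match.

Yes


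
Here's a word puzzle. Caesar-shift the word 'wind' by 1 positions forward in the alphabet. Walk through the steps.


Shift each letter by 1: w -> x, i -> j, n -> o, d -> e. Result: 'xjoe'.

xjoe


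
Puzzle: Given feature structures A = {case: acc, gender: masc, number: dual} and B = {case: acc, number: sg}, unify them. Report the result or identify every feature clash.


Compare features:
case: A=acc vs B=acc -> unified: acc
gender: A=masc vs B=_ -> unified: masc
number: A=dual vs B=sg -> CLASH
Clash detected on feature 'number' (dual vs sg); unification fails.

CLASH on 'number' (dual vs sg)


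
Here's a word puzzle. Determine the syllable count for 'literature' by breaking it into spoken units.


Break 'literature' into syllables: lit-er-a-ture -> lit | er | a | ture = 4 syllables

4 syllables


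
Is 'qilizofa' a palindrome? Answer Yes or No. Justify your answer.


Forward: 'qilizofa'
Reversed: 'afoziliq'
They differ.

No


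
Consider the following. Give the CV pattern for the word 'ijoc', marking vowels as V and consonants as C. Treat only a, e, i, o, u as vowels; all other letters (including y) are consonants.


Letter mapping: i = V, j = C, o = V, c = C.

VCVC


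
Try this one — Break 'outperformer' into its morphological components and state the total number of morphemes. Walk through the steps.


Step 1: Identify prefix: 'out' (meaning: surpass)
Step 2: Identify root: 'perform'
Step 3: Identify suffix(es): 'er'
Decomposition: out- (prefix: surpass) + perform (root) + -er (suffix: one who)
Total morphemes: 3

3 morphemes (out- (prefix: surpass) + perform (root) + -er (suffix: one who))


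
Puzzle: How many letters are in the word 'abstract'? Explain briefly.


Spell out 'abstract' and number each letter: a(1), b(2), s(3), t(4), r(5), a(6), c(7), t(8). Total: 8 letters.

8


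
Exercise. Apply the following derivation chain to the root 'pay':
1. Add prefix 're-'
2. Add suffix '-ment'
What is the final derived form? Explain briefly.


Step 1: Add prefix 're-' to 'pay' = 'repay'
Step 2: Add suffix '-ment' to 'repay' = 'repayment'

repayment


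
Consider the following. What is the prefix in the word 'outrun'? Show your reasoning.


The word 'outrun' = 'out' (prefix) + 'run' (root). The prefix is 'out'.

out


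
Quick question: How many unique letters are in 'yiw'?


Unique letters in 'yiw': {i, w, y} = 3 distinct letters.

3


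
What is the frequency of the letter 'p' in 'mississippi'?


Letter 'p' in 'mississippi': found at position(s) 9, 10 = 2 occurrence(s).

2


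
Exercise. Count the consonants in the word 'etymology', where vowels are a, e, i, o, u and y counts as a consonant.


Consonants in 'etymology': t, y, m, l, g, y = 6 consonants.

6


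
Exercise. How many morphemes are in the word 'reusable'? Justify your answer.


Decomposition: re- (prefix) + use (root) + -able (suffix) = 3 morpheme(s)

3 morphemes


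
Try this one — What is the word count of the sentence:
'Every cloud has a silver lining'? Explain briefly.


Split into words: Every | cloud | has | a | silver | lining = 6 words.

6


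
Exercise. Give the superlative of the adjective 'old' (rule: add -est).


Apply superlative formation (add -est): 'old' -> 'oldest'.

oldest


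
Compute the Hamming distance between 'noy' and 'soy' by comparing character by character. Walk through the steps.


Alignment:
Position 1: 'n' vs 's' = DIFFER
Position 2: 'o' vs 'o' = match
Position 3: 'y' vs 'y' = match
Total differences: 1

1


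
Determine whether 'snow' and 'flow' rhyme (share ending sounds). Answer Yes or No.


Rime (stressed vowel + following sounds) of 'snow': -ow = /oʊ/
Rime of 'flow': -ow = /oʊ/
/oʊ/ and /oʊ/ are the same ending sound, so the words rhyme.

Yes


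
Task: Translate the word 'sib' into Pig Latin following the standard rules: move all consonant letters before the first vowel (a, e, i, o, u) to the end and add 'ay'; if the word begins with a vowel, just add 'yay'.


'sib': move consonant cluster 's' to end and add 'ay': 'ibsay'.

ibsay


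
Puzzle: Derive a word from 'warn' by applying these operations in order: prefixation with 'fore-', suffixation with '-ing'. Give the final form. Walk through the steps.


Step 1: Add prefix 'fore-' to 'warn' = 'forewarn'
Step 2: Add suffix '-ing' to 'forewarn' = 'forewarning'

forewarning


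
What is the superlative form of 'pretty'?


Apply superlative formation (consonant + y: change y to i, add -est): 'pretty' -> 'prettiest'.

prettiest


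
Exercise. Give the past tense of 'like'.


Apply rule: Add -d (word ends in -e). 'like' becomes 'liked'.

liked


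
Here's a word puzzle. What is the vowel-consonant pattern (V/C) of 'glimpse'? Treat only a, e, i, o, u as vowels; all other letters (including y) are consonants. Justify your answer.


Letter mapping: g = C, l = C, i = V, m = C, p = C, s = C, e = V.

CCVCCCV


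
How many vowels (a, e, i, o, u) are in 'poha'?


Vowels in 'poha': o, a = 2 vowels.

2


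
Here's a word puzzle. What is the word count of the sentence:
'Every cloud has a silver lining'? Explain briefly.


Split into words: Every | cloud | has | a | silver | lining = 6 words.

6


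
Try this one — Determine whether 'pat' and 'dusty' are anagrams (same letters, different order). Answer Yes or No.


Sorted letters of 'pat': 'apt'
Sorted letters of 'dusty': 'dstuy'
They do not match.

No


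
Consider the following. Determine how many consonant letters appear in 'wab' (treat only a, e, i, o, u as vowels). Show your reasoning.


Consonants in 'wab': w, b = 2 consonants.

2


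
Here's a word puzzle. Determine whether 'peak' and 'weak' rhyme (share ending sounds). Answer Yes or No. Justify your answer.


Rime (stressed vowel + following sounds) of 'peak': -eak = /iːk/
Rime of 'weak': -eak = /iːk/
/iːk/ and /iːk/ are the same ending sound, so the words rhyme.

Yes


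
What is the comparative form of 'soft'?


Apply comparative formation (add -er): 'soft' -> 'softer'.

softer


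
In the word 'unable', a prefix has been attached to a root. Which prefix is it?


The word 'unable' = 'un' (prefix) + 'able' (root). The prefix is 'un'.

un


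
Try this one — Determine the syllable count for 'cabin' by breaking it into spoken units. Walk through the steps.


Break 'cabin' into syllables: cab-in -> cab | in = 2 syllables

2 syllables


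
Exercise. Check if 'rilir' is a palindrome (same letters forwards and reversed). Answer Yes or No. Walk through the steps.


Forward: 'rilir'
Reversed: 'rilir'
They are identical.

Yes


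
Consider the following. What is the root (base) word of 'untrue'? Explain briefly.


Remove prefix 'un' from 'untrue' to get root 'true'.

true


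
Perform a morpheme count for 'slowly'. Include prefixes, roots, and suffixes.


Decomposition: slow (root) + -ly (suffix) = 2 morpheme(s)

2 morphemes


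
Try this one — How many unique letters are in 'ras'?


Unique letters in 'ras': {a, r, s} = 3 distinct letters.

3


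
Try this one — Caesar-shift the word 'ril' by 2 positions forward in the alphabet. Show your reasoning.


Shift each letter by 2: r -> t, i -> k, l -> n. Result: 'tkn'.

tkn


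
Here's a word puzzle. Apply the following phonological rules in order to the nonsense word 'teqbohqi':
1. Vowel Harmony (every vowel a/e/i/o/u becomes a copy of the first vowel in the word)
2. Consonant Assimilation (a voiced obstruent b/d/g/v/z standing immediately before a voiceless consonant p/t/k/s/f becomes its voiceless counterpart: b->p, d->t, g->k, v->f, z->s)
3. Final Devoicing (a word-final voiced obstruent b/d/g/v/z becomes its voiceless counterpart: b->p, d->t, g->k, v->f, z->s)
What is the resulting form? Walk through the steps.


Starting form: 'teqbohqi'
Rule 1: Vowel Harmony: all vowels become 'e' (matching first vowel). 'teqbohqi' -> 'teqbehqe'
Rule 2: Consonant Assimilation: no voiced obstruent (b/d/g/v/z) stands immediately before a voiceless consonant (p/t/k/s/f). No change.
Rule 3: Final Devoicing: the word ends in the vowel 'e', not a consonant. No change.
Final form: 'teqbehqe'

teqbehqe


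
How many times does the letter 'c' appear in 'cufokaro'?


Letter 'c' in 'cufokaro': found at position(s) 1 = 1 occurrence(s).

1


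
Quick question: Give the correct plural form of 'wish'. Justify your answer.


Apply rule: Add -es (sibilant/fricative ending). 'wish' becomes 'wishes'.

wishes


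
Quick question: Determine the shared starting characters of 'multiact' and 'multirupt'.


Compare from the start: 5 characters match: 'multi'. Mismatch at position 6: 'a' vs 'r'.

multi


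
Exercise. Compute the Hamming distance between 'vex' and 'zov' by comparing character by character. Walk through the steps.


Alignment:
Position 1: 'v' vs 'z' = DIFFER
Position 2: 'e' vs 'o' = DIFFER
Position 3: 'x' vs 'v' = DIFFER
Total differences: 3

3


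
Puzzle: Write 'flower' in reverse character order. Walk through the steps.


Reverse 'flower' character by character: 'rewolf'.

rewolf


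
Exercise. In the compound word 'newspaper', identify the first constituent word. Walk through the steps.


Split 'newspaper' into 'news' + 'paper'. The first part is 'news'.

news


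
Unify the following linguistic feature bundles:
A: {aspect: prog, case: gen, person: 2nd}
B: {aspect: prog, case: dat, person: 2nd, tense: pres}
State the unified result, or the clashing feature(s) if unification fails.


Compare features:
aspect: A=prog vs B=prog -> unified: prog
case: A=gen vs B=dat -> CLASH
person: A=2nd vs B=2nd -> unified: 2nd
tense: A=_ vs B=pres -> unified: pres
Clash detected on feature 'case' (gen vs dat); unification fails.

CLASH on 'case' (gen vs dat)


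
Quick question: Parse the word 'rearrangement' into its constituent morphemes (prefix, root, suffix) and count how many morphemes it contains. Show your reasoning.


Step 1: Identify prefix: 're' (meaning: again)
Step 2: Identify root: 'arrange'
Step 3: Identify suffix(es): 'ment'
Decomposition: re- (prefix: again) + arrange (root) + -ment (suffix: action/result)
Total morphemes: 3

3 morphemes (re- (prefix: again) + arrange (root) + -ment (suffix: action/result))


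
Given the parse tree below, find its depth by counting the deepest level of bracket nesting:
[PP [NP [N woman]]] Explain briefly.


Count bracket nesting levels:
'[' at pos 0: depth = 1
'[' at pos 4: depth = 2
'[' at pos 8: depth = 3
Maximum depth reached: 3

3


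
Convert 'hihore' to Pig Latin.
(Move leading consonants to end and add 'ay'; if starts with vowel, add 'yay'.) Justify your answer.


'hihore': move consonant cluster 'h' to end and add 'ay': 'ihorehay'.

ihorehay


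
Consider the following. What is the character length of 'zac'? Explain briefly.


Spell out 'zac' and number each letter: z(1), a(2), c(3). Total: 3 letters.

3


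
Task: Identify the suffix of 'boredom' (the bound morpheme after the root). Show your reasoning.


The word 'boredom' = 'bore' (root) + '-dom' (suffix). The suffix is '-dom'.

dom


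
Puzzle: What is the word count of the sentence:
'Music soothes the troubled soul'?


Split into words: Music | soothes | the | troubled | soul = 5 words.

5


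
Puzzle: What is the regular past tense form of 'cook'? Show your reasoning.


Apply rule: Add -ed. 'cook' becomes 'cooked'.

cooked


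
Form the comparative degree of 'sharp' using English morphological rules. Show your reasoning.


Apply comparative formation (add -er): 'sharp' -> 'sharper'.

sharper


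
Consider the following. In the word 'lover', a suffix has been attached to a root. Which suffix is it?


The word 'lover' = 'love' (root) + '-er' (suffix). The suffix is '-er'.

er


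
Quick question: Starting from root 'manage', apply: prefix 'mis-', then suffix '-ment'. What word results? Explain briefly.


Step 1: Add prefix 'mis-' to 'manage' = 'mismanage'
Step 2: Add suffix '-ment' to 'mismanage' = 'mismanagement'

mismanagement


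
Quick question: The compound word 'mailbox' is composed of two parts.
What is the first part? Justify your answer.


Split 'mailbox' into 'mail' + 'box'. The first part is 'mail'.

mail


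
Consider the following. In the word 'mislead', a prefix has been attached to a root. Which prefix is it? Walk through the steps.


The word 'mislead' = 'mis' (prefix) + 'lead' (root). The prefix is 'mis'.

mis


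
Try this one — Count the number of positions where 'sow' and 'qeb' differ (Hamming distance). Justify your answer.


Alignment:
Position 1: 's' vs 'q' = DIFFER
Position 2: 'o' vs 'e' = DIFFER
Position 3: 'w' vs 'b' = DIFFER
Total differences: 3

3


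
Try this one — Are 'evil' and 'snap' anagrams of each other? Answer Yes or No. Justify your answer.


Sorted letters of 'evil': 'eilv'
Sorted letters of 'snap': 'anps'
They do not match.

No


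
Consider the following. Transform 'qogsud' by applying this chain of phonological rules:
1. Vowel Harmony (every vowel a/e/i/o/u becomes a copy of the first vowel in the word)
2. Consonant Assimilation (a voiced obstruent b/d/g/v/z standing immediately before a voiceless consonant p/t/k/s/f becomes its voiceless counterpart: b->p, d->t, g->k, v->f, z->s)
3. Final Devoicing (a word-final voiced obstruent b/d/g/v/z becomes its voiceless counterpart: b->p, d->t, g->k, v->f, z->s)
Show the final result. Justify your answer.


Starting form: 'qogsud'
Rule 1: Vowel Harmony: all vowels become 'o' (matching first vowel). 'qogsud' -> 'qogsod'
Rule 2: Consonant Assimilation: voiced obstruent before voiceless consonant becomes voiceless ('gs' -> 'ks'). 'qogsod' -> 'qoksod'
Rule 3: Final Devoicing: word-final voiced obstruent 'd' becomes voiceless 't'. 'qoksod' -> 'qoksot'
Final form: 'qoksot'

qoksot


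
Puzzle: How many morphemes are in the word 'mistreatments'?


Decomposition: mis- (prefix) + treat (root) + -ment (suffix) + -s (plural) = 4 morpheme(s)

4 morphemes


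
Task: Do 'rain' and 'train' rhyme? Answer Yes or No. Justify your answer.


Rime (stressed vowel + following sounds) of 'rain': -ain = /eɪn/
Rime of 'train': -ain = /eɪn/
/eɪn/ and /eɪn/ are the same ending sound, so the words rhyme.

Yes


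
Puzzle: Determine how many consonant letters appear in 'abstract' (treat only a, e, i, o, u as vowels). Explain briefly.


Consonants in 'abstract': b, s, t, r, c, t = 6 consonants.

6


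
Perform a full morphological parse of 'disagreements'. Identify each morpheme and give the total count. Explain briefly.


Step 1: Identify prefix: 'dis' (meaning: not/apart)
Step 2: Identify root: 'agree'
Step 3: Identify suffix(es): 'ment, s'
Decomposition: dis- (prefix: not/apart) + agree (root) + -ment (suffix: action/result) + -s (plural)
Total morphemes: 4

4 morphemes (dis- (prefix: not/apart) + agree (root) + -ment (suffix: action/result) + -s (plural))


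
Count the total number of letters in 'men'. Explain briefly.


Spell out 'men' and number each letter: m(1), e(2), n(3). Total: 3 letters.

3


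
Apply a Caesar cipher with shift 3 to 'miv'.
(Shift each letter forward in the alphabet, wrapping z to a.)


Shift each letter by 3: m -> p, i -> l, v -> y. Result: 'ply'.

ply


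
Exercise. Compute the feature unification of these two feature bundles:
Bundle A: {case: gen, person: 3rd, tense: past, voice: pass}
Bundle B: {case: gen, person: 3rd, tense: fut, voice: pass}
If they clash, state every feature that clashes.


Compare features:
case: A=gen vs B=gen -> unified: gen
person: A=3rd vs B=3rd -> unified: 3rd
tense: A=past vs B=fut -> CLASH
voice: A=pass vs B=pass -> unified: pass
Clash detected on feature 'tense' (past vs fut); unification fails.

CLASH on 'tense' (past vs fut)


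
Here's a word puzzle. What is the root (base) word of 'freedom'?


Remove suffix '-dom' from 'freedom' to get root 'free'.

free


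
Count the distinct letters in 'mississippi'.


Unique letters in 'mississippi': {i, m, p, s} = 4 distinct letters.

4


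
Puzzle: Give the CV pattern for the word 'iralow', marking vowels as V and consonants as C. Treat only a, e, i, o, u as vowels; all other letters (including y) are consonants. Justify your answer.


Letter mapping: i = V, r = C, a = V, l = C, o = V, w = C.

VCVCVC


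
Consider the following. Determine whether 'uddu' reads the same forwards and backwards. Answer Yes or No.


Forward: 'uddu'
Reversed: 'uddu'
They are identical.

Yes


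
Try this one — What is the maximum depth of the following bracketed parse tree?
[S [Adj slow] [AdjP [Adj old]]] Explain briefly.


Count bracket nesting levels:
'[' at pos 0: depth = 1
'[' at pos 3: depth = 2
'[' at pos 14: depth = 2
'[' at pos 20: depth = 3
Maximum depth reached: 3

3


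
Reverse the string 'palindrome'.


Reverse 'palindrome' character by character: 'emordnilap'.

emordnilap


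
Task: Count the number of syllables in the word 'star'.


Break 'star' into syllables: star -> star = 1 syllable

1 syllable


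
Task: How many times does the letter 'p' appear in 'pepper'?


Letter 'p' in 'pepper': found at position(s) 1, 3, 4 = 3 occurrence(s).

3


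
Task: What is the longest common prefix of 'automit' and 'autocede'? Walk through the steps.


Compare from the start: 4 characters match: 'auto'. Mismatch at position 5: 'm' vs 'c'.

auto


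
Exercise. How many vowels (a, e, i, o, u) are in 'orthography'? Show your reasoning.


Vowels in 'orthography': o, o, a = 3 vowels.

3


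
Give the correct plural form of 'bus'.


Apply rule: Add -es (sibilant/fricative ending). 'bus' becomes 'buses'.

buses


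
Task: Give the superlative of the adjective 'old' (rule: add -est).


Apply superlative formation (add -est): 'old' -> 'oldest'.

oldest


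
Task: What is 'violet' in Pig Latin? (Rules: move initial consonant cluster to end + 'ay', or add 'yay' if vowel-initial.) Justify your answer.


'violet': move consonant cluster 'v' to end and add 'ay': 'ioletvay'.

ioletvay


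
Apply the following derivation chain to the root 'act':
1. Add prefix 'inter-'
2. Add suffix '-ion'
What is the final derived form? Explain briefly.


Step 1: Add prefix 'inter-' to 'act' = 'interact'
Step 2: Add suffix '-ion' to 'interact' = 'interaction'

interaction


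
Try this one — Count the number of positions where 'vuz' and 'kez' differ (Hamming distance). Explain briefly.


Alignment:
Position 1: 'v' vs 'k' = DIFFER
Position 2: 'u' vs 'e' = DIFFER
Position 3: 'z' vs 'z' = match
Total differences: 2

2


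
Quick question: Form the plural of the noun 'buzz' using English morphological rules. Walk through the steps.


Apply rule: Add -es (sibilant/fricative ending). 'buzz' becomes 'buzzes'.

buzzes


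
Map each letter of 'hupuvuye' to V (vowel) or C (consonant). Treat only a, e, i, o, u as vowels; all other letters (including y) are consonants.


Letter mapping: h = C, u = V, p = C, u = V, v = C, u = V, y = C, e = V.

CVCVCVCV


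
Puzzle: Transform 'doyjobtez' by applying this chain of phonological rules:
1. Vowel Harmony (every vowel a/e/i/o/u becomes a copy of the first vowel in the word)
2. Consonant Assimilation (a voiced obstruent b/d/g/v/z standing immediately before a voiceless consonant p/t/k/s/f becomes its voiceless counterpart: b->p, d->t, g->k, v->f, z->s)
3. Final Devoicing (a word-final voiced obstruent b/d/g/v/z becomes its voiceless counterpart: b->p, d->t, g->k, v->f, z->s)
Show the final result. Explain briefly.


Starting form: 'doyjobtez'
Rule 1: Vowel Harmony: all vowels become 'o' (matching first vowel). 'doyjobtez' -> 'doyjobtoz'
Rule 2: Consonant Assimilation: voiced obstruent before voiceless consonant becomes voiceless ('bt' -> 'pt'). 'doyjobtoz' -> 'doyjoptoz'
Rule 3: Final Devoicing: word-final voiced obstruent 'z' becomes voiceless 's'. 'doyjoptoz' -> 'doyjoptos'
Final form: 'doyjoptos'

doyjoptos
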